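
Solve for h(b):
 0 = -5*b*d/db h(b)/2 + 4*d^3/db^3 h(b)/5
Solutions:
 h(b) = C1 + Integral(C2*airyai(5^(2/3)*b/2) + C3*airybi(5^(2/3)*b/2), b)


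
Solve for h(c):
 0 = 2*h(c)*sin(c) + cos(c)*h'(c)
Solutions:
 h(c) = C1*cos(c)^2


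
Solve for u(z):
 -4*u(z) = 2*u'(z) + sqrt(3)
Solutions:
 u(z) = C1*exp(-2*z) - sqrt(3)/4


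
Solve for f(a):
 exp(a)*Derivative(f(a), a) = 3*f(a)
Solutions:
 f(a) = C1*exp(-3*exp(-a))


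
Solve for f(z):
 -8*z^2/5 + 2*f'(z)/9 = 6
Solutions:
 f(z) = C1 + 12*z^3/5 + 27*z


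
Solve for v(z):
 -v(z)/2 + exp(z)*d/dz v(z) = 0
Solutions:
 v(z) = C1*exp(-exp(-z)/2)


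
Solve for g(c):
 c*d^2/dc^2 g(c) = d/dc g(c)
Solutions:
 g(c) = C1 + C2*c^2


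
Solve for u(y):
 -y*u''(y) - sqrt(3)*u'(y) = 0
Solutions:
 u(y) = C1 + C2*y^(1 - sqrt(3))


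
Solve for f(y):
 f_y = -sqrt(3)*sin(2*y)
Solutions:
 f(y) = C1 + sqrt(3)*cos(2*y)/2


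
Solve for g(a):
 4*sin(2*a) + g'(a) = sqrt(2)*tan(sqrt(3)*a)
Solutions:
 g(a) = C1 - sqrt(6)*log(cos(sqrt(3)*a))/3 + 2*cos(2*a)


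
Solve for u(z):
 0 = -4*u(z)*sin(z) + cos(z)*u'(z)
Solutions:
 u(z) = C1/cos(z)^4


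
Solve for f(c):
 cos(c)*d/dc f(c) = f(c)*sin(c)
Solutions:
 f(c) = C1/cos(c)


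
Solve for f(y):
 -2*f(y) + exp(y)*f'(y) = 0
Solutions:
 f(y) = C1*exp(-2*exp(-y))


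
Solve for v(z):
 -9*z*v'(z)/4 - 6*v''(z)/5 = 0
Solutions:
 v(z) = C1 + C2*erf(sqrt(15)*z/4)


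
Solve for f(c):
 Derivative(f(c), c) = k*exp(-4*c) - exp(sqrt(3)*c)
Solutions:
 f(c) = C1 - k*exp(-4*c)/4 - sqrt(3)*exp(sqrt(3)*c)/3


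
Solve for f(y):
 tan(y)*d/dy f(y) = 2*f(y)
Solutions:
 f(y) = C1*sin(y)^2


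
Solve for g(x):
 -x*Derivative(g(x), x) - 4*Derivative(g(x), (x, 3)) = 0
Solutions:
 g(x) = C1 + Integral(C2*airyai(-2^(1/3)*x/2) + C3*airybi(-2^(1/3)*x/2), x)


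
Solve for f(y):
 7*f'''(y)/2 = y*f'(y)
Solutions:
 f(y) = C1 + Integral(C2*airyai(2^(1/3)*7^(2/3)*y/7) + C3*airybi(2^(1/3)*7^(2/3)*y/7), y)


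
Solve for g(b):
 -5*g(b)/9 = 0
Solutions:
 g(b) = 0


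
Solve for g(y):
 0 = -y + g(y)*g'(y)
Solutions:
 g(y) = -sqrt(C1 + y^2)
 g(y) = sqrt(C1 + y^2)


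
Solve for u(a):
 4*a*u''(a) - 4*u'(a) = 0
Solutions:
 u(a) = C1 + C2*a^2


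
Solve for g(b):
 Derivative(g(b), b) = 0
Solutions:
 g(b) = C1


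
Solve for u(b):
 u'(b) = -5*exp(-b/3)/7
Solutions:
 u(b) = C1 + 15*exp(-b/3)/7


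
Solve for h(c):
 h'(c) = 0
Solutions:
 h(c) = C1


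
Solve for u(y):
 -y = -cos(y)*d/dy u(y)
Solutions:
 u(y) = C1 + Integral(y/cos(y), y)


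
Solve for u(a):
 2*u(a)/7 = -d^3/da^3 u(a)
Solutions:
 u(a) = C3*exp(-2^(1/3)*7^(2/3)*a/7) + (C1*sin(2^(1/3)*sqrt(3)*7^(2/3)*a/14) + C2*cos(2^(1/3)*sqrt(3)*7^(2/3)*a/14))*exp(2^(1/3)*7^(2/3)*a/14)


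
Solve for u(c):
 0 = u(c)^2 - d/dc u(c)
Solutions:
 u(c) = -1/(C1 + c)


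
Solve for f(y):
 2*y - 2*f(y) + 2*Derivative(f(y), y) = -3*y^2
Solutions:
 f(y) = C1*exp(y) + 3*y^2/2 + 4*y + 4


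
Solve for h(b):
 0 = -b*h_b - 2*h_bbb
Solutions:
 h(b) = C1 + Integral(C2*airyai(-2^(2/3)*b/2) + C3*airybi(-2^(2/3)*b/2), b)


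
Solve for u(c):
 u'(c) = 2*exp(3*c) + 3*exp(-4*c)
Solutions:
 u(c) = C1 + 2*exp(3*c)/3 - 3*exp(-4*c)/4


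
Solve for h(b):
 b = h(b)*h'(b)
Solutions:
 h(b) = -sqrt(C1 + b^2)
 h(b) = sqrt(C1 + b^2)


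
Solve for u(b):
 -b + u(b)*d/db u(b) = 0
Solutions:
 u(b) = -sqrt(C1 + b^2)
 u(b) = sqrt(C1 + b^2)


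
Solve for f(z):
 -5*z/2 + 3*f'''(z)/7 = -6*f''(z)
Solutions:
 f(z) = C1 + C2*z + C3*exp(-14*z) + 5*z^3/72 - 5*z^2/336


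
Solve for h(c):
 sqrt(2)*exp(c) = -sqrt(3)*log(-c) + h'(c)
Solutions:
 h(c) = C1 + sqrt(3)*c*log(-c) - sqrt(3)*c + sqrt(2)*exp(c)


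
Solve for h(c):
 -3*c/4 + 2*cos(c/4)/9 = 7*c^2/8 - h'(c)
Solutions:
 h(c) = C1 + 7*c^3/24 + 3*c^2/8 - 8*sin(c/4)/9


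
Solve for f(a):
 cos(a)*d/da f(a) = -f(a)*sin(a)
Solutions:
 f(a) = C1*cos(a)


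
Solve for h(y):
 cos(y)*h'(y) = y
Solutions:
 h(y) = C1 + Integral(y/cos(y), y)


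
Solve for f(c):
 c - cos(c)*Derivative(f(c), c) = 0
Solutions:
 f(c) = C1 + Integral(c/cos(c), c)


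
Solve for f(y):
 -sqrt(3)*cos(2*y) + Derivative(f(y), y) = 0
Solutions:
 f(y) = C1 + sqrt(3)*sin(2*y)/2


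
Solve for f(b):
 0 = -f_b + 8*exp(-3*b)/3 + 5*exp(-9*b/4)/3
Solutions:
 f(b) = C1 - 8*exp(-3*b)/9 - 20*exp(-9*b/4)/27


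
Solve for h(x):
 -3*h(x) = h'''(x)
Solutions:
 h(x) = C3*exp(-3^(1/3)*x) + (C1*sin(3^(5/6)*x/2) + C2*cos(3^(5/6)*x/2))*exp(3^(1/3)*x/2)


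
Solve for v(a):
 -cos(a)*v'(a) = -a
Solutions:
 v(a) = C1 + Integral(a/cos(a), a)


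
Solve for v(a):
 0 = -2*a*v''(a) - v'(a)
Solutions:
 v(a) = C1 + C2*sqrt(a)


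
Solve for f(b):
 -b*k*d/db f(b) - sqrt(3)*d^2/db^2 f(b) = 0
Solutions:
 f(b) = Piecewise((-sqrt(2)*3^(1/4)*sqrt(pi)*C1*erf(sqrt(2)*3^(3/4)*b*sqrt(k)/6)/(2*sqrt(k)) - C2, (k > 0) | (k < 0)), (-C1*b - C2, True))


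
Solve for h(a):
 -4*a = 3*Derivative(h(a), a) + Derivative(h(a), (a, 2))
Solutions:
 h(a) = C1 + C2*exp(-3*a) - 2*a^2/3 + 4*a/9


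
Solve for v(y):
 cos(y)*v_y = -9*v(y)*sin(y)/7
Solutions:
 v(y) = C1*cos(y)^(9/7)


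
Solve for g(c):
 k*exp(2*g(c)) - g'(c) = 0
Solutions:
 g(c) = log(-sqrt(-1/(C1 + c*k))) - log(2)/2
 g(c) = log(-1/(C1 + c*k))/2 - log(2)/2


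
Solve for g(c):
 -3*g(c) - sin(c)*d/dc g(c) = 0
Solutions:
 g(c) = C1*(cos(c) + 1)^(3/2)/(cos(c) - 1)^(3/2)


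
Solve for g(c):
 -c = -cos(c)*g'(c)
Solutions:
 g(c) = C1 + Integral(c/cos(c), c)


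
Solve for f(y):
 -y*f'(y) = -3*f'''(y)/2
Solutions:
 f(y) = C1 + Integral(C2*airyai(2^(1/3)*3^(2/3)*y/3) + C3*airybi(2^(1/3)*3^(2/3)*y/3), y)


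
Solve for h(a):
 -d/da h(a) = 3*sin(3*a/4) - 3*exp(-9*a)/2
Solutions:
 h(a) = C1 + 4*cos(3*a/4) - exp(-9*a)/6


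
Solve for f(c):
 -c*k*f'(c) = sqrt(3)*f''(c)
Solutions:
 f(c) = Piecewise((-sqrt(2)*3^(1/4)*sqrt(pi)*C1*erf(sqrt(2)*3^(3/4)*c*sqrt(k)/6)/(2*sqrt(k)) - C2, (k > 0) | (k < 0)), (-C1*c - C2, True))


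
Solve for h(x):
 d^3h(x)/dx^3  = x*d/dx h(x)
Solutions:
 h(x) = C1 + Integral(C2*airyai(x) + C3*airybi(x), x)


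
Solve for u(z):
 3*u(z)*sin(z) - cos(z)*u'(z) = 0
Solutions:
 u(z) = C1/cos(z)^3


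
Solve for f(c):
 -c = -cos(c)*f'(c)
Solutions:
 f(c) = C1 + Integral(c/cos(c), c)


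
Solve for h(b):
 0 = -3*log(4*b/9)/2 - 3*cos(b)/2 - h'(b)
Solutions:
 h(b) = C1 - 3*b*log(b)/2 - 3*b*log(2) + 3*b/2 + 3*b*log(3) - 3*sin(b)/2


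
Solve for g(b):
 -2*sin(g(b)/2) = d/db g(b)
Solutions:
 g(b) = -2*acos((-C1 - exp(2*b))/(C1 - exp(2*b))) + 4*pi
 g(b) = 2*acos((-C1 - exp(2*b))/(C1 - exp(2*b)))


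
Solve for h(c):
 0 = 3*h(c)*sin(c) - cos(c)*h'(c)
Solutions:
 h(c) = C1/cos(c)^3


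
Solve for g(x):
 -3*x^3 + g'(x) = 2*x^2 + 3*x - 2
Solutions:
 g(x) = C1 + 3*x^4/4 + 2*x^3/3 + 3*x^2/2 - 2*x


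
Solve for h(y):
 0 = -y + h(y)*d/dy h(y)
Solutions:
 h(y) = -sqrt(C1 + y^2)
 h(y) = sqrt(C1 + y^2)


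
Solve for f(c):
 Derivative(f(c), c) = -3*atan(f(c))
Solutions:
 Integral(1/atan(_y), (_y, f(c))) = C1 - 3*c


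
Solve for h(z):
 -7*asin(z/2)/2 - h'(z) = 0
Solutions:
 h(z) = C1 - 7*z*asin(z/2)/2 - 7*sqrt(4 - z^2)/2


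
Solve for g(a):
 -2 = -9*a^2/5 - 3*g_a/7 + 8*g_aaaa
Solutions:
 g(a) = C1 + C4*exp(3^(1/3)*7^(2/3)*a/14) - 7*a^3/5 + 14*a/3 + (C2*sin(3^(5/6)*7^(2/3)*a/28) + C3*cos(3^(5/6)*7^(2/3)*a/28))*exp(-3^(1/3)*7^(2/3)*a/28)


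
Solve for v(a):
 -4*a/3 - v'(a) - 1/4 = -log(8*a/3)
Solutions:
 v(a) = C1 - 2*a^2/3 + a*log(a) - 5*a/4 + a*log(8/3)


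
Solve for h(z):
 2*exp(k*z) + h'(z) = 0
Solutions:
 h(z) = C1 - 2*exp(k*z)/k


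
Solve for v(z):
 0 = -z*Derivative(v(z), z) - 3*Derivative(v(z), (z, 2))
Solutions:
 v(z) = C1 + C2*erf(sqrt(6)*z/6)


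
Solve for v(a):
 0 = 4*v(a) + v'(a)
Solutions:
 v(a) = C1*exp(-4*a)


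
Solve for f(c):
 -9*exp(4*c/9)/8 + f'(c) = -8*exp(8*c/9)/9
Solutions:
 f(c) = C1 + 81*exp(4*c/9)/32 - exp(c)^(8/9)


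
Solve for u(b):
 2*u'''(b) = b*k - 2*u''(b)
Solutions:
 u(b) = C1 + C2*b + C3*exp(-b) + b^3*k/12 - b^2*k/4


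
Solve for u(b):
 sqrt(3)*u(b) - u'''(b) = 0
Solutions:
 u(b) = C3*exp(3^(1/6)*b) + (C1*sin(3^(2/3)*b/2) + C2*cos(3^(2/3)*b/2))*exp(-3^(1/6)*b/2)


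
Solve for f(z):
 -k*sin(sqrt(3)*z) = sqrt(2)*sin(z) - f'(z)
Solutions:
 f(z) = C1 - sqrt(3)*k*cos(sqrt(3)*z)/3 - sqrt(2)*cos(z)


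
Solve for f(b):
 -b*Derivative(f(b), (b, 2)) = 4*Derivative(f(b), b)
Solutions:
 f(b) = C1 + C2/b^3


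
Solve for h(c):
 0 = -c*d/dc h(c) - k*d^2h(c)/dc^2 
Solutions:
 h(c) = C1 + C2*sqrt(k)*erf(sqrt(2)*c*sqrt(1/k)/2)


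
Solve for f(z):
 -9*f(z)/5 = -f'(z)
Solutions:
 f(z) = C1*exp(9*z/5)


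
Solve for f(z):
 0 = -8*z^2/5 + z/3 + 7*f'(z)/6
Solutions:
 f(z) = C1 + 16*z^3/35 - z^2/7


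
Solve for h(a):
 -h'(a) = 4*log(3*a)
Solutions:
 h(a) = C1 - 4*a*log(a) - a*log(81) + 4*a


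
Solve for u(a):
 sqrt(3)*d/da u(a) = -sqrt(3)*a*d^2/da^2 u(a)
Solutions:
 u(a) = C1 + C2*log(a)


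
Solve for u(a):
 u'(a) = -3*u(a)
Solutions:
 u(a) = C1*exp(-3*a)


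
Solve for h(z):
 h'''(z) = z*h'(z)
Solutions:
 h(z) = C1 + Integral(C2*airyai(z) + C3*airybi(z), z)


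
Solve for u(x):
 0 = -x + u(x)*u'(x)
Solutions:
 u(x) = -sqrt(C1 + x^2)
 u(x) = sqrt(C1 + x^2)


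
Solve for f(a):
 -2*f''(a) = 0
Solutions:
 f(a) = C1 + C2*a


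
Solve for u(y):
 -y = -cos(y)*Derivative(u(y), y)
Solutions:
 u(y) = C1 + Integral(y/cos(y), y)


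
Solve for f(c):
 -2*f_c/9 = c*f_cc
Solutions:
 f(c) = C1 + C2*c^(7/9)


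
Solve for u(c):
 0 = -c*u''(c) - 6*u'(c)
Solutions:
 u(c) = C1 + C2/c^5


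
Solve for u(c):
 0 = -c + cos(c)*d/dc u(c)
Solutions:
 u(c) = C1 + Integral(c/cos(c), c)


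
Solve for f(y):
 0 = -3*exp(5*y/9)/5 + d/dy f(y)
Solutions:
 f(y) = C1 + 27*exp(5*y/9)/25


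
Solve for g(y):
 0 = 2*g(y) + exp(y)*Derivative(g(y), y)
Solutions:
 g(y) = C1*exp(2*exp(-y))


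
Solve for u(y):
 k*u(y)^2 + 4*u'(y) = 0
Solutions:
 u(y) = 4/(C1 + k*y)


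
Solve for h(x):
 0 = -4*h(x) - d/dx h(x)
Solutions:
 h(x) = C1*exp(-4*x)


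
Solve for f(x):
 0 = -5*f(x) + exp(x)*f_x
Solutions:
 f(x) = C1*exp(-5*exp(-x))


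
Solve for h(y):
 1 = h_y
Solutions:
 h(y) = C1 + y


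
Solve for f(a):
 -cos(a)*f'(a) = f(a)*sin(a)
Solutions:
 f(a) = C1*cos(a)


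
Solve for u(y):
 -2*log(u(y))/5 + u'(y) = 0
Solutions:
 li(u(y)) = C1 + 2*y/5


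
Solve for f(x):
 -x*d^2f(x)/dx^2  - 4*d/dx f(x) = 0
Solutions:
 f(x) = C1 + C2/x^3


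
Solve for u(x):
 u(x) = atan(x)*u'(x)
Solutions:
 u(x) = C1*exp(Integral(1/atan(x), x))


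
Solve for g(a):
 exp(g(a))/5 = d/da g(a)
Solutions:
 g(a) = log(-1/(C1 + a)) + log(5)


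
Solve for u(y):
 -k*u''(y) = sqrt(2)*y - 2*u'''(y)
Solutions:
 u(y) = C1 + C2*y + C3*exp(k*y/2) - sqrt(2)*y^3/(6*k) - sqrt(2)*y^2/k^2


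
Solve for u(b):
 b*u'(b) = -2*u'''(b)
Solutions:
 u(b) = C1 + Integral(C2*airyai(-2^(2/3)*b/2) + C3*airybi(-2^(2/3)*b/2), b)


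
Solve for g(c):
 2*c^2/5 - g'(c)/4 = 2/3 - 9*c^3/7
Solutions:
 g(c) = C1 + 9*c^4/7 + 8*c^3/15 - 8*c/3


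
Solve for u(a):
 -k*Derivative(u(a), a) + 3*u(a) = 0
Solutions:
 u(a) = C1*exp(3*a/k)


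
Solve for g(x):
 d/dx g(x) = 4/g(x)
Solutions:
 g(x) = -sqrt(C1 + 8*x)
 g(x) = sqrt(C1 + 8*x)


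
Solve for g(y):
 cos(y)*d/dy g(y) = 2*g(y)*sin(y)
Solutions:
 g(y) = C1/cos(y)^2


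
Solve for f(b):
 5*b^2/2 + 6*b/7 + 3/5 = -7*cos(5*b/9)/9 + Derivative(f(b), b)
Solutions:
 f(b) = C1 + 5*b^3/6 + 3*b^2/7 + 3*b/5 + 7*sin(5*b/9)/5


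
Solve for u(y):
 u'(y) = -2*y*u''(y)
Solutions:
 u(y) = C1 + C2*sqrt(y)


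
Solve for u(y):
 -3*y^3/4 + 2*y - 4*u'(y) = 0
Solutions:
 u(y) = C1 - 3*y^4/64 + y^2/4


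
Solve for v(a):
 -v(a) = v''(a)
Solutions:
 v(a) = C1*sin(a) + C2*cos(a)


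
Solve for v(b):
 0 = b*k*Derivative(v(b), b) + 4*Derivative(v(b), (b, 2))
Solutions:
 v(b) = Piecewise((-sqrt(2)*sqrt(pi)*C1*erf(sqrt(2)*b*sqrt(k)/4)/sqrt(k) - C2, (k > 0) | (k < 0)), (-C1*b - C2, True))


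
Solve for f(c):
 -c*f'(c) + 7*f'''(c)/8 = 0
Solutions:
 f(c) = C1 + Integral(C2*airyai(2*7^(2/3)*c/7) + C3*airybi(2*7^(2/3)*c/7), c)


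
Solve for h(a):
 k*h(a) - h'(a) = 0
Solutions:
 h(a) = C1*exp(a*k)


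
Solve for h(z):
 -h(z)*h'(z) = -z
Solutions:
 h(z) = -sqrt(C1 + z^2)
 h(z) = sqrt(C1 + z^2)


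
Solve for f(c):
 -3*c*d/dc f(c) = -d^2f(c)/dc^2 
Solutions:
 f(c) = C1 + C2*erfi(sqrt(6)*c/2)


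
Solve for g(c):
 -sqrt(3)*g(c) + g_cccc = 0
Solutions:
 g(c) = C1*exp(-3^(1/8)*c) + C2*exp(3^(1/8)*c) + C3*sin(3^(1/8)*c) + C4*cos(3^(1/8)*c)


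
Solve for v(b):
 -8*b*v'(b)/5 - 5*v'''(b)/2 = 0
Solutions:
 v(b) = C1 + Integral(C2*airyai(-2*10^(1/3)*b/5) + C3*airybi(-2*10^(1/3)*b/5), b)


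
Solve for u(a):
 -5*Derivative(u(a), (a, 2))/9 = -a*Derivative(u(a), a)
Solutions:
 u(a) = C1 + C2*erfi(3*sqrt(10)*a/10)


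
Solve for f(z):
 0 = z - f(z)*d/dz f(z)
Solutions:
 f(z) = -sqrt(C1 + z^2)
 f(z) = sqrt(C1 + z^2)


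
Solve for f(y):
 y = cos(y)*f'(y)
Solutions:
 f(y) = C1 + Integral(y/cos(y), y)


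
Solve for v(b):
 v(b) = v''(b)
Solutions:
 v(b) = C1*exp(-b) + C2*exp(b)


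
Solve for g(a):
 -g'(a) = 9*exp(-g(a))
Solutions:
 g(a) = log(C1 - 9*a)


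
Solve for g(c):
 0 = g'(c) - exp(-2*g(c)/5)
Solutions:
 g(c) = 5*log(-sqrt(C1 + c)) - 5*log(5) + 5*log(10)/2
 g(c) = 5*log(C1 + c)/2 - 5*log(5) + 5*log(10)/2


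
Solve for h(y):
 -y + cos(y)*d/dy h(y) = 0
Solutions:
 h(y) = C1 + Integral(y/cos(y), y)


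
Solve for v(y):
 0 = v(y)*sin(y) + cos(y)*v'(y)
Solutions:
 v(y) = C1*cos(y)


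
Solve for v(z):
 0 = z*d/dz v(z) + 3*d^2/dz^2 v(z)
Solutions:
 v(z) = C1 + C2*erf(sqrt(6)*z/6)


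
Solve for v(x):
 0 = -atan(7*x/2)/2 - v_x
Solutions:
 v(x) = C1 - x*atan(7*x/2)/2 + log(49*x^2 + 4)/14


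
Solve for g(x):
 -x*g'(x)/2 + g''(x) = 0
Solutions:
 g(x) = C1 + C2*erfi(x/2)


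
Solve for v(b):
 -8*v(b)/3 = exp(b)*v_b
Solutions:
 v(b) = C1*exp(8*exp(-b)/3)


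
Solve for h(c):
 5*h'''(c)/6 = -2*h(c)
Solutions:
 h(c) = C3*exp(c*(-12^(1/3)*5^(2/3) + 3*10^(2/3)*3^(1/3))/20)*sin(10^(2/3)*3^(5/6)*c/10) + C4*exp(c*(-12^(1/3)*5^(2/3) + 3*10^(2/3)*3^(1/3))/20)*cos(10^(2/3)*3^(5/6)*c/10) + C5*exp(-c*(12^(1/3)*5^(2/3) + 3*10^(2/3)*3^(1/3))/20) + (C1*sin(10^(2/3)*3^(5/6)*c/10) + C2*cos(10^(2/3)*3^(5/6)*c/10))*exp(12^(1/3)*5^(2/3)*c/10)


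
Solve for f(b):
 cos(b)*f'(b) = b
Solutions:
 f(b) = C1 + Integral(b/cos(b), b)


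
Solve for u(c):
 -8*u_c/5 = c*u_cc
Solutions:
 u(c) = C1 + C2/c^(3/5)


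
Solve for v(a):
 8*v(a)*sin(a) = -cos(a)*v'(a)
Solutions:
 v(a) = C1*cos(a)^8


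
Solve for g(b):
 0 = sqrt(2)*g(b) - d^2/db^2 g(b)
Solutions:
 g(b) = C1*exp(-2^(1/4)*b) + C2*exp(2^(1/4)*b)


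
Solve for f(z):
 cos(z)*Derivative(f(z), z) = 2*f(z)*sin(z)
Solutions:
 f(z) = C1/cos(z)^2


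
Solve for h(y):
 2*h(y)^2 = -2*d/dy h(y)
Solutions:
 h(y) = 1/(C1 + y)


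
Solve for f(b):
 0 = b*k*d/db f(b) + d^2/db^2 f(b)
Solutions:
 f(b) = Piecewise((-sqrt(2)*sqrt(pi)*C1*erf(sqrt(2)*b*sqrt(k)/2)/(2*sqrt(k)) - C2, (k > 0) | (k < 0)), (-C1*b - C2, True))


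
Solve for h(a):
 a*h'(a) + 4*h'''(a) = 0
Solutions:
 h(a) = C1 + Integral(C2*airyai(-2^(1/3)*a/2) + C3*airybi(-2^(1/3)*a/2), a)


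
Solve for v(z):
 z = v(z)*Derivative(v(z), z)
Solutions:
 v(z) = -sqrt(C1 + z^2)
 v(z) = sqrt(C1 + z^2)


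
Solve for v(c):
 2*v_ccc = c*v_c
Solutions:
 v(c) = C1 + Integral(C2*airyai(2^(2/3)*c/2) + C3*airybi(2^(2/3)*c/2), c)


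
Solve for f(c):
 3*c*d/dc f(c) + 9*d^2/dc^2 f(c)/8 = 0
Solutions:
 f(c) = C1 + C2*erf(2*sqrt(3)*c/3)


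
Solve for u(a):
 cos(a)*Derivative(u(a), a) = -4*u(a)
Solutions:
 u(a) = C1*(sin(a)^2 - 2*sin(a) + 1)/(sin(a)^2 + 2*sin(a) + 1)


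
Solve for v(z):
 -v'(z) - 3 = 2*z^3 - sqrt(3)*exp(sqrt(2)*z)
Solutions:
 v(z) = C1 - z^4/2 - 3*z + sqrt(6)*exp(sqrt(2)*z)/2


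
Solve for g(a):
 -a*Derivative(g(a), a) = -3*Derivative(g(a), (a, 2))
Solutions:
 g(a) = C1 + C2*erfi(sqrt(6)*a/6)


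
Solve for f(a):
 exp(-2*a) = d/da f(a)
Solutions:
 f(a) = C1 - exp(-2*a)/2


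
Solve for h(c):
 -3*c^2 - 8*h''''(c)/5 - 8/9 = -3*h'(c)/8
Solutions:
 h(c) = C1 + C4*exp(15^(1/3)*c/4) + 8*c^3/3 + 64*c/27 + (C2*sin(3^(5/6)*5^(1/3)*c/8) + C3*cos(3^(5/6)*5^(1/3)*c/8))*exp(-15^(1/3)*c/8)


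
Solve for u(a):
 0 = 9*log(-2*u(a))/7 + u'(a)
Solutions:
 7*Integral(1/(log(-_y) + log(2)), (_y, u(a)))/9 = C1 - a


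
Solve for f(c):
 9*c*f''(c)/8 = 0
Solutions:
 f(c) = C1 + C2*c


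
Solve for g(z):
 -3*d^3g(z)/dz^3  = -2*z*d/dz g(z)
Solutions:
 g(z) = C1 + Integral(C2*airyai(2^(1/3)*3^(2/3)*z/3) + C3*airybi(2^(1/3)*3^(2/3)*z/3), z)


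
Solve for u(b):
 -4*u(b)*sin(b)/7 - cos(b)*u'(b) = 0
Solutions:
 u(b) = C1*cos(b)^(4/7)


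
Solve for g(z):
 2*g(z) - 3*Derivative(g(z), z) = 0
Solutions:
 g(z) = C1*exp(2*z/3)


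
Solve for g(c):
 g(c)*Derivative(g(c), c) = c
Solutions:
 g(c) = -sqrt(C1 + c^2)
 g(c) = sqrt(C1 + c^2)


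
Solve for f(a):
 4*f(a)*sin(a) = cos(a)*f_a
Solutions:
 f(a) = C1/cos(a)^4


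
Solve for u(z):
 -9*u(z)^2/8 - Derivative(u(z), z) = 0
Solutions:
 u(z) = 8/(C1 + 9*z)


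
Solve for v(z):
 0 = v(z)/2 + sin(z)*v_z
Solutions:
 v(z) = C1*(cos(z) + 1)^(1/4)/(cos(z) - 1)^(1/4)


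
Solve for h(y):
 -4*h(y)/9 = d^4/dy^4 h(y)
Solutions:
 h(y) = (C1*sin(sqrt(3)*y/3) + C2*cos(sqrt(3)*y/3))*exp(-sqrt(3)*y/3) + (C3*sin(sqrt(3)*y/3) + C4*cos(sqrt(3)*y/3))*exp(sqrt(3)*y/3)


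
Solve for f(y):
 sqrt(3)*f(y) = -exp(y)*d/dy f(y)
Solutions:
 f(y) = C1*exp(sqrt(3)*exp(-y))


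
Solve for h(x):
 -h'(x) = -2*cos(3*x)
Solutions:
 h(x) = C1 + 2*sin(3*x)/3


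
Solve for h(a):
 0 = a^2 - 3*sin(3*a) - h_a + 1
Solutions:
 h(a) = C1 + a^3/3 + a + cos(3*a)


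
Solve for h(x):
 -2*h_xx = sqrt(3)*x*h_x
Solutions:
 h(x) = C1 + C2*erf(3^(1/4)*x/2)


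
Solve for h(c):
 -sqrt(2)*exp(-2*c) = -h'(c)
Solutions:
 h(c) = C1 - sqrt(2)*exp(-2*c)/2


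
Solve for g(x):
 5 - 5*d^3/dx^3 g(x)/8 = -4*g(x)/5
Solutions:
 g(x) = C3*exp(2*2^(2/3)*5^(1/3)*x/5) + (C1*sin(2^(2/3)*sqrt(3)*5^(1/3)*x/5) + C2*cos(2^(2/3)*sqrt(3)*5^(1/3)*x/5))*exp(-2^(2/3)*5^(1/3)*x/5) - 25/4


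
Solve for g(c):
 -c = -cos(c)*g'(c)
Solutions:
 g(c) = C1 + Integral(c/cos(c), c)


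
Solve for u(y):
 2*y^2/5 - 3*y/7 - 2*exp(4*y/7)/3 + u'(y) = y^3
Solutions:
 u(y) = C1 + y^4/4 - 2*y^3/15 + 3*y^2/14 + 7*exp(4*y/7)/6


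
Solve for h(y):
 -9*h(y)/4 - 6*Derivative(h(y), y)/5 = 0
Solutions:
 h(y) = C1*exp(-15*y/8)


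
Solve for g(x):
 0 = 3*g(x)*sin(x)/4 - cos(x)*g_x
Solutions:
 g(x) = C1/cos(x)^(3/4)


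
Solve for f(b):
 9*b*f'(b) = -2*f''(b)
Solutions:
 f(b) = C1 + C2*erf(3*b/2)


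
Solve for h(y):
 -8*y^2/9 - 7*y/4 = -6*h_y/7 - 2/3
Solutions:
 h(y) = C1 + 28*y^3/81 + 49*y^2/48 - 7*y/9


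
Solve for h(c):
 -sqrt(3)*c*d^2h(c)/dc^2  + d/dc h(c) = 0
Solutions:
 h(c) = C1 + C2*c^(sqrt(3)/3 + 1)


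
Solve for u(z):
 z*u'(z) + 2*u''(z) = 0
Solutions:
 u(z) = C1 + C2*erf(z/2)


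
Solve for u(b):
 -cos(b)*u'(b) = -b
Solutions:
 u(b) = C1 + Integral(b/cos(b), b)


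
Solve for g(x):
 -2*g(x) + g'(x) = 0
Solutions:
 g(x) = C1*exp(2*x)


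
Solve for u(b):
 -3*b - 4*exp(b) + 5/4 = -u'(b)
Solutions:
 u(b) = C1 + 3*b^2/2 - 5*b/4 + 4*exp(b)


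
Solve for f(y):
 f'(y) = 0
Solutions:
 f(y) = C1


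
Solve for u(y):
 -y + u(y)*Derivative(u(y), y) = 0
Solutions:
 u(y) = -sqrt(C1 + y^2)
 u(y) = sqrt(C1 + y^2)


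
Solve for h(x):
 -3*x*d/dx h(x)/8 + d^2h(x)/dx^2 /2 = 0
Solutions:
 h(x) = C1 + C2*erfi(sqrt(6)*x/4)


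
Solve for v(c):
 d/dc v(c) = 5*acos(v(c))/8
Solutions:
 Integral(1/acos(_y), (_y, v(c))) = C1 + 5*c/8


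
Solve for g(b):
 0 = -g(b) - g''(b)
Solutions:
 g(b) = C1*sin(b) + C2*cos(b)


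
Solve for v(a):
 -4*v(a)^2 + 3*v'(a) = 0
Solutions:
 v(a) = -3/(C1 + 4*a)


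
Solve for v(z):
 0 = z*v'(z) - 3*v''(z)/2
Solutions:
 v(z) = C1 + C2*erfi(sqrt(3)*z/3)


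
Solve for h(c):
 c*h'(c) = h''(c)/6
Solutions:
 h(c) = C1 + C2*erfi(sqrt(3)*c)


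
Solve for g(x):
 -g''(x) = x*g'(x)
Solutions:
 g(x) = C1 + C2*erf(sqrt(2)*x/2)


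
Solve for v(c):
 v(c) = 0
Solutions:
 v(c) = 0


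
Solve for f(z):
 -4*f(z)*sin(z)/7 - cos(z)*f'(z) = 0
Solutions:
 f(z) = C1*cos(z)^(4/7)


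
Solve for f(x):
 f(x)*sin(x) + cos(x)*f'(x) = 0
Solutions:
 f(x) = C1*cos(x)


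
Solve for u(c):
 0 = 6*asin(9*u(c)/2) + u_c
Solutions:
 Integral(1/asin(9*_y/2), (_y, u(c))) = C1 - 6*c


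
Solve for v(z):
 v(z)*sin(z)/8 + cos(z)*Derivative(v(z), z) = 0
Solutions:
 v(z) = C1*cos(z)^(1/8)


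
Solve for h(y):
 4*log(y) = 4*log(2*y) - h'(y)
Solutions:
 h(y) = C1 + 4*y*log(2)


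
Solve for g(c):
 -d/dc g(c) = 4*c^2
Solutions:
 g(c) = C1 - 4*c^3/3


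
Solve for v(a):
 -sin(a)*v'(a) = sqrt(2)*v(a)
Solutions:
 v(a) = C1*(cos(a) + 1)^(sqrt(2)/2)/(cos(a) - 1)^(sqrt(2)/2)


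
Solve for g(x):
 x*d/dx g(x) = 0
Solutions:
 g(x) = C1


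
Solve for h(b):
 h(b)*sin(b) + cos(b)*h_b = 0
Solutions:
 h(b) = C1*cos(b)


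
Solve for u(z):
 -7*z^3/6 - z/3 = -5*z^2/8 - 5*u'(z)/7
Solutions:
 u(z) = C1 + 49*z^4/120 - 7*z^3/24 + 7*z^2/30


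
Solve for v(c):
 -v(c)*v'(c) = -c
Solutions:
 v(c) = -sqrt(C1 + c^2)
 v(c) = sqrt(C1 + c^2)


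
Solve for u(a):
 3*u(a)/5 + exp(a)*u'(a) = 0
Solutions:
 u(a) = C1*exp(3*exp(-a)/5)


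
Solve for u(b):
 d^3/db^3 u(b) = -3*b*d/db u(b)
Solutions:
 u(b) = C1 + Integral(C2*airyai(-3^(1/3)*b) + C3*airybi(-3^(1/3)*b), b)


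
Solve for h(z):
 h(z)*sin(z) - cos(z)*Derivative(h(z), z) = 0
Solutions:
 h(z) = C1/cos(z)


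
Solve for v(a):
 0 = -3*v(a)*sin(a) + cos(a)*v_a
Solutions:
 v(a) = C1/cos(a)^3


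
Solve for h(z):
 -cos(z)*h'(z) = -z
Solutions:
 h(z) = C1 + Integral(z/cos(z), z)


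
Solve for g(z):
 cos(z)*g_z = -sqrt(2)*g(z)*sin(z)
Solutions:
 g(z) = C1*cos(z)^(sqrt(2))


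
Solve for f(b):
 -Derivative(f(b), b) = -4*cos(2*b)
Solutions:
 f(b) = C1 + 2*sin(2*b)


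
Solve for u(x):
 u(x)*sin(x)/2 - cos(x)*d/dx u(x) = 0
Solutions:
 u(x) = C1/sqrt(cos(x))


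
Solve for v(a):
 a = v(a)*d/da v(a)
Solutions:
 v(a) = -sqrt(C1 + a^2)
 v(a) = sqrt(C1 + a^2)


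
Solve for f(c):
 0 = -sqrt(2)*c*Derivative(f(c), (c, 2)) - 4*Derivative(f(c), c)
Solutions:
 f(c) = C1 + C2*c^(1 - 2*sqrt(2))


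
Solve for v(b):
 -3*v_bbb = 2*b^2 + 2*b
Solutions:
 v(b) = C1 + C2*b + C3*b^2 - b^5/90 - b^4/36


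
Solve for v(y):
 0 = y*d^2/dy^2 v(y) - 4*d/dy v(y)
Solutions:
 v(y) = C1 + C2*y^5


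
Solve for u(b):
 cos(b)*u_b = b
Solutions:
 u(b) = C1 + Integral(b/cos(b), b)


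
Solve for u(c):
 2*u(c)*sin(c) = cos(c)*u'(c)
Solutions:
 u(c) = C1/cos(c)^2


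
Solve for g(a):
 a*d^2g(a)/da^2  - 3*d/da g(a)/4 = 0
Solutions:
 g(a) = C1 + C2*a^(7/4)


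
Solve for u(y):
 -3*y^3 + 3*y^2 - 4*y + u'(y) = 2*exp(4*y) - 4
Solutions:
 u(y) = C1 + 3*y^4/4 - y^3 + 2*y^2 - 4*y + exp(4*y)/2


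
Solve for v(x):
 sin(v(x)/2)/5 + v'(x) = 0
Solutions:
 x/5 + log(cos(v(x)/2) - 1) - log(cos(v(x)/2) + 1) = C1


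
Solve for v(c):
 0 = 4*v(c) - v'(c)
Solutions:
 v(c) = C1*exp(4*c)


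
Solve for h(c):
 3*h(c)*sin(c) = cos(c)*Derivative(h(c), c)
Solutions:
 h(c) = C1/cos(c)^3


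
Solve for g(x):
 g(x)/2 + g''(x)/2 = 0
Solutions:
 g(x) = C1*sin(x) + C2*cos(x)


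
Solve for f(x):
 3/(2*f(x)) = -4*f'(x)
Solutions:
 f(x) = -sqrt(C1 - 3*x)/2
 f(x) = sqrt(C1 - 3*x)/2


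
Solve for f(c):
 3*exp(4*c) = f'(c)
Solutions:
 f(c) = C1 + 3*exp(4*c)/4


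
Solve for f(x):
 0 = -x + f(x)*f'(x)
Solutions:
 f(x) = -sqrt(C1 + x^2)
 f(x) = sqrt(C1 + x^2)


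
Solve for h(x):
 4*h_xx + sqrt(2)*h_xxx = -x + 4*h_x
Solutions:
 h(x) = C1 + C2*exp(sqrt(2)*x*(-1 + sqrt(1 + sqrt(2)))) + C3*exp(-sqrt(2)*x*(1 + sqrt(1 + sqrt(2)))) + x^2/8 + x/4


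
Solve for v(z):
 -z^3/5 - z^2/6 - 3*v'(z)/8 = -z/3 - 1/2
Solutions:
 v(z) = C1 - 2*z^4/15 - 4*z^3/27 + 4*z^2/9 + 4*z/3


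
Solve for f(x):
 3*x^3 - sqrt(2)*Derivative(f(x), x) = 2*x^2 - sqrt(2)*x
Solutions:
 f(x) = C1 + 3*sqrt(2)*x^4/8 - sqrt(2)*x^3/3 + x^2/2


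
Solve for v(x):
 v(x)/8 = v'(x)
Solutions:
 v(x) = C1*exp(x/8)


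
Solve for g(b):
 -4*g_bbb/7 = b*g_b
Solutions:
 g(b) = C1 + Integral(C2*airyai(-14^(1/3)*b/2) + C3*airybi(-14^(1/3)*b/2), b)


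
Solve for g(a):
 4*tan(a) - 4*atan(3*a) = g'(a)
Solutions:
 g(a) = C1 - 4*a*atan(3*a) + 2*log(9*a^2 + 1)/3 - 4*log(cos(a))


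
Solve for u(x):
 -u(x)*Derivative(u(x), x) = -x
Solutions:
 u(x) = -sqrt(C1 + x^2)
 u(x) = sqrt(C1 + x^2)


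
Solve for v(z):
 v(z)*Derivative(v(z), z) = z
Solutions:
 v(z) = -sqrt(C1 + z^2)
 v(z) = sqrt(C1 + z^2)


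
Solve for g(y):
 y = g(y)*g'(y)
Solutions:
 g(y) = -sqrt(C1 + y^2)
 g(y) = sqrt(C1 + y^2)


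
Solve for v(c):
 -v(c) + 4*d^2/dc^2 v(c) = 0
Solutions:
 v(c) = C1*exp(-c/2) + C2*exp(c/2)


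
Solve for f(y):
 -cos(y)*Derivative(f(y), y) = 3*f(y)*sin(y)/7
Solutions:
 f(y) = C1*cos(y)^(3/7)


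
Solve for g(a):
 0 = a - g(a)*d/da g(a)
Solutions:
 g(a) = -sqrt(C1 + a^2)
 g(a) = sqrt(C1 + a^2)


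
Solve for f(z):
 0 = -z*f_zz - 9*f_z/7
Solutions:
 f(z) = C1 + C2/z^(2/7)


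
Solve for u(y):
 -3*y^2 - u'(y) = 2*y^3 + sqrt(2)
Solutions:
 u(y) = C1 - y^4/2 - y^3 - sqrt(2)*y


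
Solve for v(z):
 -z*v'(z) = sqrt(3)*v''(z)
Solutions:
 v(z) = C1 + C2*erf(sqrt(2)*3^(3/4)*z/6)


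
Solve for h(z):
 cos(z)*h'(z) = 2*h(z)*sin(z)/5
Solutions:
 h(z) = C1/cos(z)^(2/5)


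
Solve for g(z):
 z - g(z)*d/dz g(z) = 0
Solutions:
 g(z) = -sqrt(C1 + z^2)
 g(z) = sqrt(C1 + z^2)


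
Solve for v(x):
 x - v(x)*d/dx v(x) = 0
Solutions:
 v(x) = -sqrt(C1 + x^2)
 v(x) = sqrt(C1 + x^2)


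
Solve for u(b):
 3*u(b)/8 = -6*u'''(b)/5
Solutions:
 u(b) = C3*exp(-2^(2/3)*5^(1/3)*b/4) + (C1*sin(2^(2/3)*sqrt(3)*5^(1/3)*b/8) + C2*cos(2^(2/3)*sqrt(3)*5^(1/3)*b/8))*exp(2^(2/3)*5^(1/3)*b/8)


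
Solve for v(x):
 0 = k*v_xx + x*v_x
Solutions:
 v(x) = C1 + C2*sqrt(k)*erf(sqrt(2)*x*sqrt(1/k)/2)


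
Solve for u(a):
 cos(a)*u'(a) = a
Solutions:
 u(a) = C1 + Integral(a/cos(a), a)


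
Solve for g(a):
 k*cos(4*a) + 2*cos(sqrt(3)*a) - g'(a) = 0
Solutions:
 g(a) = C1 + k*sin(4*a)/4 + 2*sqrt(3)*sin(sqrt(3)*a)/3


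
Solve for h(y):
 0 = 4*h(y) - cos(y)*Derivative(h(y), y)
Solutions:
 h(y) = C1*(sin(y)^2 + 2*sin(y) + 1)/(sin(y)^2 - 2*sin(y) + 1)


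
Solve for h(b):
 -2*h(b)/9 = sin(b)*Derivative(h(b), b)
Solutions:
 h(b) = C1*(cos(b) + 1)^(1/9)/(cos(b) - 1)^(1/9)


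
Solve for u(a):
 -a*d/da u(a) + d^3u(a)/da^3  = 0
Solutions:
 u(a) = C1 + Integral(C2*airyai(a) + C3*airybi(a), a)


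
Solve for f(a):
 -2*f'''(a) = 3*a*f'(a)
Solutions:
 f(a) = C1 + Integral(C2*airyai(-2^(2/3)*3^(1/3)*a/2) + C3*airybi(-2^(2/3)*3^(1/3)*a/2), a)


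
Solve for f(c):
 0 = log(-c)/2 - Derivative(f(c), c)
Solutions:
 f(c) = C1 + c*log(-c)/2 - c/2


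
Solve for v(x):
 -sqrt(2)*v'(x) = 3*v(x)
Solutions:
 v(x) = C1*exp(-3*sqrt(2)*x/2)


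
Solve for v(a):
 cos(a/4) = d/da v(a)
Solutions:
 v(a) = C1 + 4*sin(a/4)


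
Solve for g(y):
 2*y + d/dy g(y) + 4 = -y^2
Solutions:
 g(y) = C1 - y^3/3 - y^2 - 4*y


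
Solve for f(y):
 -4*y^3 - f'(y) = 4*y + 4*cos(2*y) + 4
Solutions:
 f(y) = C1 - y^4 - 2*y^2 - 4*y - 2*sin(2*y)


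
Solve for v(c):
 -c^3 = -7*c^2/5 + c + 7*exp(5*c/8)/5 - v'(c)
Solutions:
 v(c) = C1 + c^4/4 - 7*c^3/15 + c^2/2 + 56*exp(5*c/8)/25


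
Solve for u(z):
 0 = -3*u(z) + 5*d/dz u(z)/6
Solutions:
 u(z) = C1*exp(18*z/5)


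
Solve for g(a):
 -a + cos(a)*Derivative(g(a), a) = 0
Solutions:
 g(a) = C1 + Integral(a/cos(a), a)


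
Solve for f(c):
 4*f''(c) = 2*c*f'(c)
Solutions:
 f(c) = C1 + C2*erfi(c/2)


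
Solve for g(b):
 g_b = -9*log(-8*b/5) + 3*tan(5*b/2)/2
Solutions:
 g(b) = C1 - 9*b*log(-b) - 27*b*log(2) + 9*b + 9*b*log(5) - 3*log(cos(5*b/2))/5


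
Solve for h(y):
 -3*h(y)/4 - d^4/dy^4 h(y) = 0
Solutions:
 h(y) = (C1*sin(3^(1/4)*y/2) + C2*cos(3^(1/4)*y/2))*exp(-3^(1/4)*y/2) + (C3*sin(3^(1/4)*y/2) + C4*cos(3^(1/4)*y/2))*exp(3^(1/4)*y/2)


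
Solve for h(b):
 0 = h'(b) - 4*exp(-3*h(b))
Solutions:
 h(b) = log(C1 + 12*b)/3
 h(b) = log((-3^(1/3) - 3^(5/6)*I)*(C1 + 4*b)^(1/3)/2)
 h(b) = log((-3^(1/3) + 3^(5/6)*I)*(C1 + 4*b)^(1/3)/2)


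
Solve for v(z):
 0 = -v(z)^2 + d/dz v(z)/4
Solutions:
 v(z) = -1/(C1 + 4*z)


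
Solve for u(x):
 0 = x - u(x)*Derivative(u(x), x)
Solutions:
 u(x) = -sqrt(C1 + x^2)
 u(x) = sqrt(C1 + x^2)


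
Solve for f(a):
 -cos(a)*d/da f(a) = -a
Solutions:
 f(a) = C1 + Integral(a/cos(a), a)


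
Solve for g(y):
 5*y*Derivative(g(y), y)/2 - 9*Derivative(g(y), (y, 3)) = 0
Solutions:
 g(y) = C1 + Integral(C2*airyai(60^(1/3)*y/6) + C3*airybi(60^(1/3)*y/6), y)


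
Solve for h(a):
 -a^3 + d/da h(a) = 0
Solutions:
 h(a) = C1 + a^4/4


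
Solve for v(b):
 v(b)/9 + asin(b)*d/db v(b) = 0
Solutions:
 v(b) = C1*exp(-Integral(1/asin(b), b)/9)


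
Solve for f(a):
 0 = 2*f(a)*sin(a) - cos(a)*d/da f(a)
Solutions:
 f(a) = C1/cos(a)^2


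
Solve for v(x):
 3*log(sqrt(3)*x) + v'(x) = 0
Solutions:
 v(x) = C1 - 3*x*log(x) - 3*x*log(3)/2 + 3*x


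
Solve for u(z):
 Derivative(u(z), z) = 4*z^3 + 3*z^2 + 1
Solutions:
 u(z) = C1 + z^4 + z^3 + z


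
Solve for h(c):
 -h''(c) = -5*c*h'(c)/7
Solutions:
 h(c) = C1 + C2*erfi(sqrt(70)*c/14)


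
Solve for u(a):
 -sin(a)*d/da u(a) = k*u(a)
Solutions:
 u(a) = C1*exp(k*(-log(cos(a) - 1) + log(cos(a) + 1))/2)


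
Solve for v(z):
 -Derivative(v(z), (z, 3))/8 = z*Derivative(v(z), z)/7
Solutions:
 v(z) = C1 + Integral(C2*airyai(-2*7^(2/3)*z/7) + C3*airybi(-2*7^(2/3)*z/7), z)


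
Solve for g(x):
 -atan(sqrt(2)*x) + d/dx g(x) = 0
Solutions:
 g(x) = C1 + x*atan(sqrt(2)*x) - sqrt(2)*log(2*x^2 + 1)/4


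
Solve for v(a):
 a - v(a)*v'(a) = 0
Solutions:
 v(a) = -sqrt(C1 + a^2)
 v(a) = sqrt(C1 + a^2)


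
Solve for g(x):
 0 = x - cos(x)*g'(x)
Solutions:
 g(x) = C1 + Integral(x/cos(x), x)


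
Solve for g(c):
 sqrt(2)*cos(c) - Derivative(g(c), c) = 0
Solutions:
 g(c) = C1 + sqrt(2)*sin(c)


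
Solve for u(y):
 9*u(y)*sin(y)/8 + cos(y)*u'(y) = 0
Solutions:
 u(y) = C1*cos(y)^(9/8)


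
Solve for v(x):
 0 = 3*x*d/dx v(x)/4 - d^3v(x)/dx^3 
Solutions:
 v(x) = C1 + Integral(C2*airyai(6^(1/3)*x/2) + C3*airybi(6^(1/3)*x/2), x)


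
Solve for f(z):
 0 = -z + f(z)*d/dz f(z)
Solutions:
 f(z) = -sqrt(C1 + z^2)
 f(z) = sqrt(C1 + z^2)


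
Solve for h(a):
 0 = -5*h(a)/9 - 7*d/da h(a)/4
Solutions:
 h(a) = C1*exp(-20*a/63)


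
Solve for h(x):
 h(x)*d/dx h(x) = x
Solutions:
 h(x) = -sqrt(C1 + x^2)
 h(x) = sqrt(C1 + x^2)


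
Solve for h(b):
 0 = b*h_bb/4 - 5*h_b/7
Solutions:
 h(b) = C1 + C2*b^(27/7)


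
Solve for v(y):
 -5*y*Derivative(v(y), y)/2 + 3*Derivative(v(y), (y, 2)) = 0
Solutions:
 v(y) = C1 + C2*erfi(sqrt(15)*y/6)


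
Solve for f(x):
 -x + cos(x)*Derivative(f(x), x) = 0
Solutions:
 f(x) = C1 + Integral(x/cos(x), x)


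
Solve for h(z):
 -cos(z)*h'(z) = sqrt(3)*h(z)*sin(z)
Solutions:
 h(z) = C1*cos(z)^(sqrt(3))


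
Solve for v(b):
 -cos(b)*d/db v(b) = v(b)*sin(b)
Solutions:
 v(b) = C1*cos(b)


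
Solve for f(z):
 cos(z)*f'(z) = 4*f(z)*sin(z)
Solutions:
 f(z) = C1/cos(z)^4


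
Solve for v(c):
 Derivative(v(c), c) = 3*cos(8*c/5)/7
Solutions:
 v(c) = C1 + 15*sin(8*c/5)/56


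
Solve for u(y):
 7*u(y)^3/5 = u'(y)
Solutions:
 u(y) = -sqrt(10)*sqrt(-1/(C1 + 7*y))/2
 u(y) = sqrt(10)*sqrt(-1/(C1 + 7*y))/2


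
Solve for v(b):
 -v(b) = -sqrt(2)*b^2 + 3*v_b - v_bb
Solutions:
 v(b) = C1*exp(b*(3 - sqrt(13))/2) + C2*exp(b*(3 + sqrt(13))/2) + sqrt(2)*b^2 - 6*sqrt(2)*b + 20*sqrt(2)


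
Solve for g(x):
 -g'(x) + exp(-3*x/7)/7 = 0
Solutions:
 g(x) = C1 - exp(-3*x/7)/3


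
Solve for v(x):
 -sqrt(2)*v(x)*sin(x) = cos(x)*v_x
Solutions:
 v(x) = C1*cos(x)^(sqrt(2))


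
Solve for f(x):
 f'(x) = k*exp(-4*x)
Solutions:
 f(x) = C1 - k*exp(-4*x)/4


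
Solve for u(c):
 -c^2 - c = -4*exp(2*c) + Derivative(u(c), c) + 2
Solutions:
 u(c) = C1 - c^3/3 - c^2/2 - 2*c + 2*exp(2*c)


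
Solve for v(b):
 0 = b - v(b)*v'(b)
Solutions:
 v(b) = -sqrt(C1 + b^2)
 v(b) = sqrt(C1 + b^2)


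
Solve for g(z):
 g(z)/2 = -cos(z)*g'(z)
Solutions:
 g(z) = C1*(sin(z) - 1)^(1/4)/(sin(z) + 1)^(1/4)


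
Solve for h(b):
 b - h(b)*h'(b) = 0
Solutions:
 h(b) = -sqrt(C1 + b^2)
 h(b) = sqrt(C1 + b^2)


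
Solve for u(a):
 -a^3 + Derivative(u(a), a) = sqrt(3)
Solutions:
 u(a) = C1 + a^4/4 + sqrt(3)*a


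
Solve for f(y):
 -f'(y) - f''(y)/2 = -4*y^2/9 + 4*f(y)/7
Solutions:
 f(y) = 7*y^2/9 - 49*y/18 + (C1*sin(sqrt(7)*y/7) + C2*cos(sqrt(7)*y/7))*exp(-y) + 245/72


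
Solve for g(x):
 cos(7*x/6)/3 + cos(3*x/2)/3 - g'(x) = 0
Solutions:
 g(x) = C1 + 2*sin(7*x/6)/7 + 2*sin(3*x/2)/9


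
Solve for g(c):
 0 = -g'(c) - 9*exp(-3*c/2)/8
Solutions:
 g(c) = C1 + 3*exp(-3*c/2)/4


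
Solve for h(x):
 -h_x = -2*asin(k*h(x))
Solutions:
 Integral(1/asin(_y*k), (_y, h(x))) = C1 + 2*x


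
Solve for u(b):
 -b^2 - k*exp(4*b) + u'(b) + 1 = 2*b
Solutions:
 u(b) = C1 + b^3/3 + b^2 - b + k*exp(4*b)/4


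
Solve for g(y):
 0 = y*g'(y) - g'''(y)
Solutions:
 g(y) = C1 + Integral(C2*airyai(y) + C3*airybi(y), y)


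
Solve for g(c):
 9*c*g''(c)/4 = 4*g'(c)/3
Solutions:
 g(c) = C1 + C2*c^(43/27)


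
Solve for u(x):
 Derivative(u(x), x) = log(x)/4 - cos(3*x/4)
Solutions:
 u(x) = C1 + x*log(x)/4 - x/4 - 4*sin(3*x/4)/3


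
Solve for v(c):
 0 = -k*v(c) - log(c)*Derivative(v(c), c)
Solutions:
 v(c) = C1*exp(-k*li(c))


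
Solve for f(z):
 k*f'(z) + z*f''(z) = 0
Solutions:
 f(z) = C1 + z^(1 - re(k))*(C2*sin(log(z)*Abs(im(k))) + C3*cos(log(z)*im(k)))


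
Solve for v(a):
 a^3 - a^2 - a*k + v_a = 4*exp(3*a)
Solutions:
 v(a) = C1 - a^4/4 + a^3/3 + a^2*k/2 + 4*exp(3*a)/3


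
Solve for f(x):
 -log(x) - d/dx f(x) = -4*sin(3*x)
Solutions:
 f(x) = C1 - x*log(x) + x - 4*cos(3*x)/3


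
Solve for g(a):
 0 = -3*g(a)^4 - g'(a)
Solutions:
 g(a) = (-3^(2/3) - 3*3^(1/6)*I)*(1/(C1 + 3*a))^(1/3)/6
 g(a) = (-3^(2/3) + 3*3^(1/6)*I)*(1/(C1 + 3*a))^(1/3)/6
 g(a) = (1/(C1 + 9*a))^(1/3)


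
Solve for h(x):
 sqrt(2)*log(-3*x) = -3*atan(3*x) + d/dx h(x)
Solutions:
 h(x) = C1 + sqrt(2)*x*(log(-x) - 1) + 3*x*atan(3*x) + sqrt(2)*x*log(3) - log(9*x^2 + 1)/2


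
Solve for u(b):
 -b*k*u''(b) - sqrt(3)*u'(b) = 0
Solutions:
 u(b) = C1 + b^(((re(k) - sqrt(3))*re(k) + im(k)^2)/(re(k)^2 + im(k)^2))*(C2*sin(sqrt(3)*log(b)*Abs(im(k))/(re(k)^2 + im(k)^2)) + C3*cos(sqrt(3)*log(b)*im(k)/(re(k)^2 + im(k)^2)))


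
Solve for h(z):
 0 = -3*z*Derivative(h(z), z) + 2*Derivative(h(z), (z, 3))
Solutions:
 h(z) = C1 + Integral(C2*airyai(2^(2/3)*3^(1/3)*z/2) + C3*airybi(2^(2/3)*3^(1/3)*z/2), z)


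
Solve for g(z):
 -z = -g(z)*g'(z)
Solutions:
 g(z) = -sqrt(C1 + z^2)
 g(z) = sqrt(C1 + z^2)


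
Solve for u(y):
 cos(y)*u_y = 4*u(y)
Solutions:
 u(y) = C1*(sin(y)^2 + 2*sin(y) + 1)/(sin(y)^2 - 2*sin(y) + 1)


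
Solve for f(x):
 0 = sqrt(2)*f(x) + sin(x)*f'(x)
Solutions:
 f(x) = C1*(cos(x) + 1)^(sqrt(2)/2)/(cos(x) - 1)^(sqrt(2)/2)


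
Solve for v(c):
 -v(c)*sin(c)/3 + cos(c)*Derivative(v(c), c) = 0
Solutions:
 v(c) = C1/cos(c)^(1/3)


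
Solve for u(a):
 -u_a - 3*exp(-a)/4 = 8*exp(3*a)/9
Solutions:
 u(a) = C1 - 8*exp(3*a)/27 + 3*exp(-a)/4


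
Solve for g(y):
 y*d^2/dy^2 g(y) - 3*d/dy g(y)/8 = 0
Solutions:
 g(y) = C1 + C2*y^(11/8)


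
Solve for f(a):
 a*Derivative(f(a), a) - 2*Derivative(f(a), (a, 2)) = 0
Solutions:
 f(a) = C1 + C2*erfi(a/2)


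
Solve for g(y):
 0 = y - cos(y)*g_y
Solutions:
 g(y) = C1 + Integral(y/cos(y), y)


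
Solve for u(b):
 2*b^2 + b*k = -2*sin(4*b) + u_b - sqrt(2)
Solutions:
 u(b) = C1 + 2*b^3/3 + b^2*k/2 + sqrt(2)*b - cos(4*b)/2


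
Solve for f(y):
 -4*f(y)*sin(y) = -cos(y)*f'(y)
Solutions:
 f(y) = C1/cos(y)^4


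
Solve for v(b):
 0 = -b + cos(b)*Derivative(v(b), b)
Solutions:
 v(b) = C1 + Integral(b/cos(b), b)


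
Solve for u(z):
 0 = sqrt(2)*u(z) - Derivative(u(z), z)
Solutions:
 u(z) = C1*exp(sqrt(2)*z)


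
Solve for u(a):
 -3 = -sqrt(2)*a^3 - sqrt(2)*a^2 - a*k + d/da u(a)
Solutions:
 u(a) = C1 + sqrt(2)*a^4/4 + sqrt(2)*a^3/3 + a^2*k/2 - 3*a


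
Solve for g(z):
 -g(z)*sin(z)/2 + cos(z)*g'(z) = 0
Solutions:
 g(z) = C1/sqrt(cos(z))


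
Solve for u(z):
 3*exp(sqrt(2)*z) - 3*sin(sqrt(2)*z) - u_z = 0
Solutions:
 u(z) = C1 + 3*sqrt(2)*exp(sqrt(2)*z)/2 + 3*sqrt(2)*cos(sqrt(2)*z)/2


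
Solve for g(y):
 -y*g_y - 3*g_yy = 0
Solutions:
 g(y) = C1 + C2*erf(sqrt(6)*y/6)


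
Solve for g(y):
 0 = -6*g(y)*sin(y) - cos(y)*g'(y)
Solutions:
 g(y) = C1*cos(y)^6


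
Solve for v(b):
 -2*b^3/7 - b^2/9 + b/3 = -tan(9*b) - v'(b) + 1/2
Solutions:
 v(b) = C1 + b^4/14 + b^3/27 - b^2/6 + b/2 + log(cos(9*b))/9


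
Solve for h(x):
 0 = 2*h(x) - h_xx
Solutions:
 h(x) = C1*exp(-sqrt(2)*x) + C2*exp(sqrt(2)*x)


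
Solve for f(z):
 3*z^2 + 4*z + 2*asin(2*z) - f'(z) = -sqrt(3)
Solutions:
 f(z) = C1 + z^3 + 2*z^2 + 2*z*asin(2*z) + sqrt(3)*z + sqrt(1 - 4*z^2)


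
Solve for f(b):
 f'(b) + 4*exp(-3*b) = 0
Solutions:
 f(b) = C1 + 4*exp(-3*b)/3


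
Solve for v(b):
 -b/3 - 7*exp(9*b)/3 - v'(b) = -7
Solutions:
 v(b) = C1 - b^2/6 + 7*b - 7*exp(9*b)/27


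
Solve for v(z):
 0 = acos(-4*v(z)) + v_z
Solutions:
 Integral(1/acos(-4*_y), (_y, v(z))) = C1 - z


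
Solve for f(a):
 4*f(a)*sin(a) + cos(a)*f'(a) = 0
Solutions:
 f(a) = C1*cos(a)^4


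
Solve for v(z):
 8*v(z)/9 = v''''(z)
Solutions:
 v(z) = C1*exp(-2^(3/4)*sqrt(3)*z/3) + C2*exp(2^(3/4)*sqrt(3)*z/3) + C3*sin(2^(3/4)*sqrt(3)*z/3) + C4*cos(2^(3/4)*sqrt(3)*z/3)


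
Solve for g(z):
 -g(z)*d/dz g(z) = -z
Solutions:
 g(z) = -sqrt(C1 + z^2)
 g(z) = sqrt(C1 + z^2)


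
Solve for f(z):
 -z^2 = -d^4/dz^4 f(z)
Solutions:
 f(z) = C1 + C2*z + C3*z^2 + C4*z^3 + z^6/360


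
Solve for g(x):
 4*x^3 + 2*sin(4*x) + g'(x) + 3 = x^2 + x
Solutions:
 g(x) = C1 - x^4 + x^3/3 + x^2/2 - 3*x + cos(4*x)/2


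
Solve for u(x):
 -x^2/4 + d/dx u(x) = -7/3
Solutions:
 u(x) = C1 + x^3/12 - 7*x/3


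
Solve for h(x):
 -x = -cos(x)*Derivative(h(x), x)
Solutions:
 h(x) = C1 + Integral(x/cos(x), x)


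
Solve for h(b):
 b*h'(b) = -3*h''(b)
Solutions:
 h(b) = C1 + C2*erf(sqrt(6)*b/6)


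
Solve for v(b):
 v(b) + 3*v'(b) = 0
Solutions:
 v(b) = C1*exp(-b/3)


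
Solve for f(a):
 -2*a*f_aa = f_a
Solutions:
 f(a) = C1 + C2*sqrt(a)
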